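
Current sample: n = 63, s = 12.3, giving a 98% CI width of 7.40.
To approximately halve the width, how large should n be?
n ≈ 252

CI width ∝ 1/√n
To reduce width by factor 2, need √n to grow by 2 → need 2² = 4 times as many samples.

Current: n = 63, width = 7.40
New: n = 252, width ≈ 3.63

Width reduced by factor of 7.40/3.63 = 2.04.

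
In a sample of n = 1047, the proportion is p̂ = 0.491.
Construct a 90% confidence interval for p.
(0.466, 0.516)

Proportion CI:
SE = √(p̂(1-p̂)/n) = √(0.491 · 0.509 / 1047) = 0.01545

z* = 1.645
Margin = z* · SE = 1.645 · 0.01545 = 0.0254

CI: 0.491 ± 0.0254 = (0.466, 0.516)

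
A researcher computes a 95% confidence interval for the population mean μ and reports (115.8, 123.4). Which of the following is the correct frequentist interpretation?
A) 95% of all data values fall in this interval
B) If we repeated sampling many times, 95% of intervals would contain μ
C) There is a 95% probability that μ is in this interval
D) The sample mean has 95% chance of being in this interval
B

A) Wrong — a CI is about the parameter μ, not individual data values.
B) Correct — this is the frequentist long-run coverage interpretation.
C) Wrong — μ is fixed; the randomness lives in the interval, not in μ.
D) Wrong — x̄ is observed and sits in the interval by construction.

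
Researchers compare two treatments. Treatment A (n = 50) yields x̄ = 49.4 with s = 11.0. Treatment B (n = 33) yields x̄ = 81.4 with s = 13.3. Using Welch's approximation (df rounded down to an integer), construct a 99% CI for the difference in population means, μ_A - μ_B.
(-39.43, -24.57)

Difference: x̄₁ - x̄₂ = -32.00
SE = √(s₁²/n₁ + s₂²/n₂) = √(11.0²/50 + 13.3²/33) = 2.7893
df = 59.50 → 59 (Welch–Satterthwaite, rounded down)
t* = 2.662

CI: -32.00 ± 2.662 · 2.7893 = -32.00 ± 7.43 = (-39.43, -24.57)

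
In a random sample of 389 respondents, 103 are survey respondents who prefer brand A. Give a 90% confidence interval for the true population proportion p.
(0.228, 0.302)

Proportion CI:
p̂ = 103/389 = 0.26478
SE = √(p̂(1-p̂)/n) = √(0.26478 · 0.73522 / 389) = 0.02237

z* = 1.645
Margin = z* · SE = 1.645 · 0.02237 = 0.0368

CI: 0.26478 ± 0.0368 = (0.228, 0.302)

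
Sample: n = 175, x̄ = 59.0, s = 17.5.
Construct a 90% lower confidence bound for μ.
μ ≥ 57.30

Lower bound (one-sided):
t* = 1.286 (one-sided for 90%)
Lower bound = x̄ - t* · s/√n = 59.0 - 1.286 · 17.5/√175 = 57.30

We are 90% confident that μ ≥ 57.30.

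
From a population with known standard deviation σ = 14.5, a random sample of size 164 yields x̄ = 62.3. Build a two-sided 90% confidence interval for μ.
(60.44, 64.16)

z-interval (σ known):
z* = 1.645 for 90% confidence

Margin of error = z* · σ/√n = 1.645 · 14.5/√164 = 1.86

CI: (62.3 - 1.86, 62.3 + 1.86) = (60.44, 64.16)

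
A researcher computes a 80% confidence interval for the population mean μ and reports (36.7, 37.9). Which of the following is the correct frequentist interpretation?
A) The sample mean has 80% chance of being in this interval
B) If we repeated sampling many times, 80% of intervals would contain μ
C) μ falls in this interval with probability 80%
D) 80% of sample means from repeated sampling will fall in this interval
B

A) Wrong — x̄ is observed and sits in the interval by construction.
B) Correct — this is the frequentist long-run coverage interpretation.
C) Wrong — μ is fixed; the randomness lives in the interval, not in μ.
D) Wrong — coverage applies to intervals containing μ, not to future x̄ values.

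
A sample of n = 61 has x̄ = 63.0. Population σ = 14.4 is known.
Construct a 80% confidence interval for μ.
(60.64, 65.36)

z-interval (σ known):
z* = 1.282 for 80% confidence

Margin of error = z* · σ/√n = 1.282 · 14.4/√61 = 2.36

CI: (63.0 - 2.36, 63.0 + 2.36) = (60.64, 65.36)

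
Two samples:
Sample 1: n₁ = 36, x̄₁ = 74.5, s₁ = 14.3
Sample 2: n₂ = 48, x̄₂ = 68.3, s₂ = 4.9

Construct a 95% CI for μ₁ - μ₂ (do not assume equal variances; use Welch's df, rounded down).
(1.18, 11.22)

Difference: x̄₁ - x̄₂ = 6.20
SE = √(s₁²/n₁ + s₂²/n₂) = √(14.3²/36 + 4.9²/48) = 2.4861
df = 41.20 → 41 (Welch–Satterthwaite, rounded down)
t* = 2.020

CI: 6.20 ± 2.020 · 2.4861 = 6.20 ± 5.02 = (1.18, 11.22)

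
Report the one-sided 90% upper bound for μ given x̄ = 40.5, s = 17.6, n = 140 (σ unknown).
μ ≤ 42.42

Upper bound (one-sided):
t* = 1.288 (one-sided for 90%)
Upper bound = x̄ + t* · s/√n = 40.5 + 1.288 · 17.6/√140 = 42.42

We are 90% confident that μ ≤ 42.42.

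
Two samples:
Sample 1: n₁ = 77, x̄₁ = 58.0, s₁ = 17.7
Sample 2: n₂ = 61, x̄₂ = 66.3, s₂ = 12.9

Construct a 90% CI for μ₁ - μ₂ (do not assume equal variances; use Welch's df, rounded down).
(-12.62, -3.98)

Difference: x̄₁ - x̄₂ = -8.30
SE = √(s₁²/n₁ + s₂²/n₂) = √(17.7²/77 + 12.9²/61) = 2.6071
df = 135.13 → 135 (Welch–Satterthwaite, rounded down)
t* = 1.656

CI: -8.30 ± 1.656 · 2.6071 = -8.30 ± 4.32 = (-12.62, -3.98)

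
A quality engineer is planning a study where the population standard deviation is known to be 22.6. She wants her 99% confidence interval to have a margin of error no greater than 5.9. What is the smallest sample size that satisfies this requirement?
n ≥ 98

For margin E ≤ 5.9:
n ≥ (z* · σ / E)²
n ≥ (2.576 · 22.6 / 5.9)²
n ≥ 97.37

Minimum n = 98 (rounding up)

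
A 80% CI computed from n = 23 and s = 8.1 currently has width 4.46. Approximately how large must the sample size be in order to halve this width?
n ≈ 92

CI width ∝ 1/√n
To reduce width by factor 2, need √n to grow by 2 → need 2² = 4 times as many samples.

Current: n = 23, width = 4.46
New: n = 92, width ≈ 2.18

Width reduced by factor of 4.46/2.18 = 2.05.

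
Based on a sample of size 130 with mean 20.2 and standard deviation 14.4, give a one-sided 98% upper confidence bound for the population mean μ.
μ ≤ 22.82

Upper bound (one-sided):
t* = 2.075 (one-sided for 98%)
Upper bound = x̄ + t* · s/√n = 20.2 + 2.075 · 14.4/√130 = 22.82

We are 98% confident that μ ≤ 22.82.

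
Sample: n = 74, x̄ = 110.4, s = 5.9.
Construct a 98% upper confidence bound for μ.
μ ≤ 111.83

Upper bound (one-sided):
t* = 2.091 (one-sided for 98%)
Upper bound = x̄ + t* · s/√n = 110.4 + 2.091 · 5.9/√74 = 111.83

We are 98% confident that μ ≤ 111.83.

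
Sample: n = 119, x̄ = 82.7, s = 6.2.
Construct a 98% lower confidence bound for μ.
μ ≥ 81.52

Lower bound (one-sided):
t* = 2.077 (one-sided for 98%)
Lower bound = x̄ - t* · s/√n = 82.7 - 2.077 · 6.2/√119 = 81.52

We are 98% confident that μ ≥ 81.52.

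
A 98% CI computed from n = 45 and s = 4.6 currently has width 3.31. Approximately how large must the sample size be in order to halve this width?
n ≈ 180

CI width ∝ 1/√n
To reduce width by factor 2, need √n to grow by 2 → need 2² = 4 times as many samples.

Current: n = 45, width = 3.31
New: n = 180, width ≈ 1.61

Width reduced by factor of 3.31/1.61 = 2.06.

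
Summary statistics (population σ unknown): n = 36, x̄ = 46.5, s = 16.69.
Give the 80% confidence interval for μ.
(42.87, 50.13)

t-interval (σ unknown):
df = n - 1 = 35
t* = 1.306 for 80% confidence

Margin of error = t* · s/√n = 1.306 · 16.69/√36 = 3.63

CI: (42.87, 50.13)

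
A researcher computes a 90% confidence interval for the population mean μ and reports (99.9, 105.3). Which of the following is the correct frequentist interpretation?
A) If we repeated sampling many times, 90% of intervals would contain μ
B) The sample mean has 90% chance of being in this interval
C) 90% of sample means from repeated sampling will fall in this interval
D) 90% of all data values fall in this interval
A

A) Correct — this is the frequentist long-run coverage interpretation.
B) Wrong — x̄ is observed and sits in the interval by construction.
C) Wrong — coverage applies to intervals containing μ, not to future x̄ values.
D) Wrong — a CI is about the parameter μ, not individual data values.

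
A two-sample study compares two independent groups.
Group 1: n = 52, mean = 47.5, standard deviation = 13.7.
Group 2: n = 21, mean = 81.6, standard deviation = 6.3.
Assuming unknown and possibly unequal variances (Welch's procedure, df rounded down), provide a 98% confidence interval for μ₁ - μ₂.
(-39.69, -28.51)

Difference: x̄₁ - x̄₂ = -34.10
SE = √(s₁²/n₁ + s₂²/n₂) = √(13.7²/52 + 6.3²/21) = 2.3451
df = 69.68 → 69 (Welch–Satterthwaite, rounded down)
t* = 2.382

CI: -34.10 ± 2.382 · 2.3451 = -34.10 ± 5.59 = (-39.69, -28.51)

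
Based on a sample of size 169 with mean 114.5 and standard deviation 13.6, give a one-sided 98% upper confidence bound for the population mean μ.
μ ≤ 116.67

Upper bound (one-sided):
t* = 2.070 (one-sided for 98%)
Upper bound = x̄ + t* · s/√n = 114.5 + 2.070 · 13.6/√169 = 116.67

We are 98% confident that μ ≤ 116.67.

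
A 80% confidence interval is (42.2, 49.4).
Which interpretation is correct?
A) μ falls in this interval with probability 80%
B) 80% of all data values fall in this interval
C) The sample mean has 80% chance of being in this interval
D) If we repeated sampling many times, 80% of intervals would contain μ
D

A) Wrong — μ is fixed; the randomness lives in the interval, not in μ.
B) Wrong — a CI is about the parameter μ, not individual data values.
C) Wrong — x̄ is observed and sits in the interval by construction.
D) Correct — this is the frequentist long-run coverage interpretation.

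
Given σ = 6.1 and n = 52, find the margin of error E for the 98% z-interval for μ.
Margin of error = 1.97

Margin of error = z* · σ/√n
= 2.326 · 6.1/√52
= 2.326 · 6.1/7.2111
= 1.97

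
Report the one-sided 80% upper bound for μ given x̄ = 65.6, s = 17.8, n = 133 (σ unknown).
μ ≤ 66.90

Upper bound (one-sided):
t* = 0.844 (one-sided for 80%)
Upper bound = x̄ + t* · s/√n = 65.6 + 0.844 · 17.8/√133 = 66.90

We are 80% confident that μ ≤ 66.90.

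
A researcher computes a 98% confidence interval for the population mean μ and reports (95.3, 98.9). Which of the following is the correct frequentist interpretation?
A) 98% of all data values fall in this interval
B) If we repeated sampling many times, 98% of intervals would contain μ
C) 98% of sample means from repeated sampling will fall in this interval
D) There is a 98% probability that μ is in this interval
B

A) Wrong — a CI is about the parameter μ, not individual data values.
B) Correct — this is the frequentist long-run coverage interpretation.
C) Wrong — coverage applies to intervals containing μ, not to future x̄ values.
D) Wrong — μ is fixed; the randomness lives in the interval, not in μ.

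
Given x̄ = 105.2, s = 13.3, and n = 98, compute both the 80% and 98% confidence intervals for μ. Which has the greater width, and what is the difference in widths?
98% CI is wider by 2.88

df = 97
80% CI: t* = 1.290, (103.47, 106.93), width = 2 · t* · s/√n = 3.47
98% CI: t* = 2.365, (102.02, 108.38), width = 2 · t* · s/√n = 6.35

The 98% CI is wider by 6.35 - 3.47 = 2.88.
Higher confidence requires a wider interval.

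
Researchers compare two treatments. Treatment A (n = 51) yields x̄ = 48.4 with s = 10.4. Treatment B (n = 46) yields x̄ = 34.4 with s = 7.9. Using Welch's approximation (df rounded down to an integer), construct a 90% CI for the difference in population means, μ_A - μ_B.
(10.90, 17.10)

Difference: x̄₁ - x̄₂ = 14.00
SE = √(s₁²/n₁ + s₂²/n₂) = √(10.4²/51 + 7.9²/46) = 1.8648
df = 92.41 → 92 (Welch–Satterthwaite, rounded down)
t* = 1.662

CI: 14.00 ± 1.662 · 1.8648 = 14.00 ± 3.10 = (10.90, 17.10)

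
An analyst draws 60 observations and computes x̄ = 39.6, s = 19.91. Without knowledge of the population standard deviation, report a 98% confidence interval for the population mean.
(33.45, 45.75)

t-interval (σ unknown):
df = n - 1 = 59
t* = 2.391 for 98% confidence

Margin of error = t* · s/√n = 2.391 · 19.91/√60 = 6.15

CI: (33.45, 45.75)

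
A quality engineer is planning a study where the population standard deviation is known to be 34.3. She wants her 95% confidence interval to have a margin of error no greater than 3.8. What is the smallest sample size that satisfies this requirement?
n ≥ 313

For margin E ≤ 3.8:
n ≥ (z* · σ / E)²
n ≥ (1.960 · 34.3 / 3.8)²
n ≥ 312.99

Minimum n = 313 (rounding up)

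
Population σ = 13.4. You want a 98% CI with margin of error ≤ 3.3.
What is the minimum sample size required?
n ≥ 90

For margin E ≤ 3.3:
n ≥ (z* · σ / E)²
n ≥ (2.326 · 13.4 / 3.3)²
n ≥ 89.21

Minimum n = 90 (rounding up)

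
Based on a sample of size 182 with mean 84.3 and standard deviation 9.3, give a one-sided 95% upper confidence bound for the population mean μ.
μ ≤ 85.44

Upper bound (one-sided):
t* = 1.653 (one-sided for 95%)
Upper bound = x̄ + t* · s/√n = 84.3 + 1.653 · 9.3/√182 = 85.44

We are 95% confident that μ ≤ 85.44.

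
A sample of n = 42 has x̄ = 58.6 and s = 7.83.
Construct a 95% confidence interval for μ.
(56.16, 61.04)

t-interval (σ unknown):
df = n - 1 = 41
t* = 2.020 for 95% confidence

Margin of error = t* · s/√n = 2.020 · 7.83/√42 = 2.44

CI: (56.16, 61.04)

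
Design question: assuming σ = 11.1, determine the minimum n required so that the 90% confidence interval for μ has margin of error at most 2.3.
n ≥ 64

For margin E ≤ 2.3:
n ≥ (z* · σ / E)²
n ≥ (1.645 · 11.1 / 2.3)²
n ≥ 63.03

Minimum n = 64 (rounding up)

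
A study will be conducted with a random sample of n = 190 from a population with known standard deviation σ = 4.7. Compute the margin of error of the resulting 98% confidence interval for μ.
Margin of error = 0.79

Margin of error = z* · σ/√n
= 2.326 · 4.7/√190
= 2.326 · 4.7/13.7840
= 0.79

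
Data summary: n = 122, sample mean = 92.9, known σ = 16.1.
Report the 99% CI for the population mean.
(89.15, 96.65)

z-interval (σ known):
z* = 2.576 for 99% confidence

Margin of error = z* · σ/√n = 2.576 · 16.1/√122 = 3.75

CI: (92.9 - 3.75, 92.9 + 3.75) = (89.15, 96.65)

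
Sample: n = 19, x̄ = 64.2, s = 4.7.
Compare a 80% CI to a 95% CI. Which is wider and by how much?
95% CI is wider by 1.66

df = 18
80% CI: t* = 1.330, (62.77, 65.63), width = 2 · t* · s/√n = 2.87
95% CI: t* = 2.101, (61.93, 66.47), width = 2 · t* · s/√n = 4.53

The 95% CI is wider by 4.53 - 2.87 = 1.66.
Higher confidence requires a wider interval.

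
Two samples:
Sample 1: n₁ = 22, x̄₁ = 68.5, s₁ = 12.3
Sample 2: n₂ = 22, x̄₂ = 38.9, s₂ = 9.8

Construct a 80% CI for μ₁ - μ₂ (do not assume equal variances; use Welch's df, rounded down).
(25.23, 33.97)

Difference: x̄₁ - x̄₂ = 29.60
SE = √(s₁²/n₁ + s₂²/n₂) = √(12.3²/22 + 9.8²/22) = 3.3529
df = 40.00 → 40 (Welch–Satterthwaite, rounded down)
t* = 1.303

CI: 29.60 ± 1.303 · 3.3529 = 29.60 ± 4.37 = (25.23, 33.97)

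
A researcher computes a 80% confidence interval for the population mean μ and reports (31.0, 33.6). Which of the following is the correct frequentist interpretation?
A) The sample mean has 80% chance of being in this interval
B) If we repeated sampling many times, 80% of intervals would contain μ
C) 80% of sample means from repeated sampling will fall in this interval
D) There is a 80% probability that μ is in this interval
B

A) Wrong — x̄ is observed and sits in the interval by construction.
B) Correct — this is the frequentist long-run coverage interpretation.
C) Wrong — coverage applies to intervals containing μ, not to future x̄ values.
D) Wrong — μ is fixed; the randomness lives in the interval, not in μ.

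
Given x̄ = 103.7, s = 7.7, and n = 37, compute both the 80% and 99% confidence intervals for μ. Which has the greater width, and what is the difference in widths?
99% CI is wider by 3.57

df = 36
80% CI: t* = 1.306, (102.05, 105.35), width = 2 · t* · s/√n = 3.31
99% CI: t* = 2.719, (100.26, 107.14), width = 2 · t* · s/√n = 6.88

The 99% CI is wider by 6.88 - 3.31 = 3.57.
Higher confidence requires a wider interval.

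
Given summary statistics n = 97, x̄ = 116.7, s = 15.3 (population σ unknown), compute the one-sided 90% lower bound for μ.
μ ≥ 114.70

Lower bound (one-sided):
t* = 1.290 (one-sided for 90%)
Lower bound = x̄ - t* · s/√n = 116.7 - 1.290 · 15.3/√97 = 114.70

We are 90% confident that μ ≥ 114.70.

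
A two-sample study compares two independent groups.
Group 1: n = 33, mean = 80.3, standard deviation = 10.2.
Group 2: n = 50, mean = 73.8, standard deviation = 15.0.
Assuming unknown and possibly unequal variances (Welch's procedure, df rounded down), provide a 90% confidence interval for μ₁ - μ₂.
(1.90, 11.10)

Difference: x̄₁ - x̄₂ = 6.50
SE = √(s₁²/n₁ + s₂²/n₂) = √(10.2²/33 + 15.0²/50) = 2.7664
df = 80.90 → 80 (Welch–Satterthwaite, rounded down)
t* = 1.664

CI: 6.50 ± 1.664 · 2.7664 = 6.50 ± 4.60 = (1.90, 11.10)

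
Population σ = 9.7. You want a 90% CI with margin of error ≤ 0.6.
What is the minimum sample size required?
n ≥ 708

For margin E ≤ 0.6:
n ≥ (z* · σ / E)²
n ≥ (1.645 · 9.7 / 0.6)²
n ≥ 707.25

Minimum n = 708 (rounding up)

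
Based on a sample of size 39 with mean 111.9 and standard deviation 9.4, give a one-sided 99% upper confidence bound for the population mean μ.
μ ≤ 115.56

Upper bound (one-sided):
t* = 2.429 (one-sided for 99%)
Upper bound = x̄ + t* · s/√n = 111.9 + 2.429 · 9.4/√39 = 115.56

We are 99% confident that μ ≤ 115.56.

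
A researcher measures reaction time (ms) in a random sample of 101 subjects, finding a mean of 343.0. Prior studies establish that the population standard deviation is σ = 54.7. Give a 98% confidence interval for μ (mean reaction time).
(330.34, 355.66)

z-interval (σ known):
z* = 2.326 for 98% confidence

Margin of error = z* · σ/√n = 2.326 · 54.7/√101 = 12.66

CI: (343.0 - 12.66, 343.0 + 12.66) = (330.34, 355.66)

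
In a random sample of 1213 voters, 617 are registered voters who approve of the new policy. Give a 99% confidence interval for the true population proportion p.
(0.472, 0.546)

Proportion CI:
p̂ = 617/1213 = 0.50866
SE = √(p̂(1-p̂)/n) = √(0.50866 · 0.49134 / 1213) = 0.01435

z* = 2.576
Margin = z* · SE = 2.576 · 0.01435 = 0.0370

CI: 0.50866 ± 0.0370 = (0.472, 0.546)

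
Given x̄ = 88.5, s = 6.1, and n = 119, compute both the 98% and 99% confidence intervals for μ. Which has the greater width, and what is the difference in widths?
99% CI is wider by 0.29

df = 118
98% CI: t* = 2.358, (87.18, 89.82), width = 2 · t* · s/√n = 2.64
99% CI: t* = 2.618, (87.04, 89.96), width = 2 · t* · s/√n = 2.93

The 99% CI is wider by 2.93 - 2.64 = 0.29.
Higher confidence requires a wider interval.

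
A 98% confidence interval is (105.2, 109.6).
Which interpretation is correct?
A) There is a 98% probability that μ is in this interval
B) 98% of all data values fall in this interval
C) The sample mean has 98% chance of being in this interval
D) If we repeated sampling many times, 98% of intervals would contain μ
D

A) Wrong — μ is fixed; the randomness lives in the interval, not in μ.
B) Wrong — a CI is about the parameter μ, not individual data values.
C) Wrong — x̄ is observed and sits in the interval by construction.
D) Correct — this is the frequentist long-run coverage interpretation.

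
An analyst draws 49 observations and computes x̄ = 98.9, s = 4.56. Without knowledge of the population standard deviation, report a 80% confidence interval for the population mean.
(98.05, 99.75)

t-interval (σ unknown):
df = n - 1 = 48
t* = 1.299 for 80% confidence

Margin of error = t* · s/√n = 1.299 · 4.56/√49 = 0.85

CI: (98.05, 99.75)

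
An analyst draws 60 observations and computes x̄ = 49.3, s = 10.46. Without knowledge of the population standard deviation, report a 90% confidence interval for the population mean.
(47.04, 51.56)

t-interval (σ unknown):
df = n - 1 = 59
t* = 1.671 for 90% confidence

Margin of error = t* · s/√n = 1.671 · 10.46/√60 = 2.26

CI: (47.04, 51.56)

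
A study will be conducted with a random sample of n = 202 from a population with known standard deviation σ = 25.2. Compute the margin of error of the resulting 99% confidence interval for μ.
Margin of error = 4.57

Margin of error = z* · σ/√n
= 2.576 · 25.2/√202
= 2.576 · 25.2/14.2127
= 4.57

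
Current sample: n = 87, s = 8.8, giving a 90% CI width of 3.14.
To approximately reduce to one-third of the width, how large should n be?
n ≈ 783

CI width ∝ 1/√n
To reduce width by factor 3, need √n to grow by 3 → need 3² = 9 times as many samples.

Current: n = 87, width = 3.14
New: n = 783, width ≈ 1.04

Width reduced by factor of 3.14/1.04 = 3.02.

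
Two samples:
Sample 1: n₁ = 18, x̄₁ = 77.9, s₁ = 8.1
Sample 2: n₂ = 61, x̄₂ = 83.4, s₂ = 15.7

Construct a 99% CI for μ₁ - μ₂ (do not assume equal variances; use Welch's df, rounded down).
(-12.89, 1.89)

Difference: x̄₁ - x̄₂ = -5.50
SE = √(s₁²/n₁ + s₂²/n₂) = √(8.1²/18 + 15.7²/61) = 2.7723
df = 56.06 → 56 (Welch–Satterthwaite, rounded down)
t* = 2.667

CI: -5.50 ± 2.667 · 2.7723 = -5.50 ± 7.39 = (-12.89, 1.89)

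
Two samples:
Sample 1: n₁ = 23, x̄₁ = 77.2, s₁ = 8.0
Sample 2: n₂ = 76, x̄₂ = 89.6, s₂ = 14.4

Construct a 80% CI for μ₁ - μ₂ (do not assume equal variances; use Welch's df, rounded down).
(-15.44, -9.36)

Difference: x̄₁ - x̄₂ = -12.40
SE = √(s₁²/n₁ + s₂²/n₂) = √(8.0²/23 + 14.4²/76) = 2.3476
df = 67.31 → 67 (Welch–Satterthwaite, rounded down)
t* = 1.294

CI: -12.40 ± 1.294 · 2.3476 = -12.40 ± 3.04 = (-15.44, -9.36)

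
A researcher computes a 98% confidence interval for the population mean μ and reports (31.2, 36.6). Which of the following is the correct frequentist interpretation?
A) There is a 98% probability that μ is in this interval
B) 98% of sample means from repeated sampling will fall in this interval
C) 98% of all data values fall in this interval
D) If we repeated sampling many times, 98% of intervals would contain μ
D

A) Wrong — μ is fixed; the randomness lives in the interval, not in μ.
B) Wrong — coverage applies to intervals containing μ, not to future x̄ values.
C) Wrong — a CI is about the parameter μ, not individual data values.
D) Correct — this is the frequentist long-run coverage interpretation.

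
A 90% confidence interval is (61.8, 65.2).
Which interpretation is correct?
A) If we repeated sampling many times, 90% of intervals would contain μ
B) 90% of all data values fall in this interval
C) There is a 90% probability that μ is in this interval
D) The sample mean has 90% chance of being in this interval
A

A) Correct — this is the frequentist long-run coverage interpretation.
B) Wrong — a CI is about the parameter μ, not individual data values.
C) Wrong — μ is fixed; the randomness lives in the interval, not in μ.
D) Wrong — x̄ is observed and sits in the interval by construction.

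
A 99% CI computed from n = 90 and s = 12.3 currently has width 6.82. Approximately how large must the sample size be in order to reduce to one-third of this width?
n ≈ 810

CI width ∝ 1/√n
To reduce width by factor 3, need √n to grow by 3 → need 3² = 9 times as many samples.

Current: n = 90, width = 6.82
New: n = 810, width ≈ 2.23

Width reduced by factor of 6.82/2.23 = 3.06.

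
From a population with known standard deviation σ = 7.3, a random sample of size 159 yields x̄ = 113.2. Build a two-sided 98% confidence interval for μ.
(111.85, 114.55)

z-interval (σ known):
z* = 2.326 for 98% confidence

Margin of error = z* · σ/√n = 2.326 · 7.3/√159 = 1.35

CI: (113.2 - 1.35, 113.2 + 1.35) = (111.85, 114.55)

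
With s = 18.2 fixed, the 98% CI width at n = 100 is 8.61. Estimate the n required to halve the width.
n ≈ 400

CI width ∝ 1/√n
To reduce width by factor 2, need √n to grow by 2 → need 2² = 4 times as many samples.

Current: n = 100, width = 8.61
New: n = 400, width ≈ 4.25

Width reduced by factor of 8.61/4.25 = 2.03.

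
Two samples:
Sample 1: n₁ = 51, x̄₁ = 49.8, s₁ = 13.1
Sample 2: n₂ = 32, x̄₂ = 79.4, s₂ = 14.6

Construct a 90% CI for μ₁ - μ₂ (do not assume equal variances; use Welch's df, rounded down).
(-34.89, -24.31)

Difference: x̄₁ - x̄₂ = -29.60
SE = √(s₁²/n₁ + s₂²/n₂) = √(13.1²/51 + 14.6²/32) = 3.1664
df = 60.64 → 60 (Welch–Satterthwaite, rounded down)
t* = 1.671

CI: -29.60 ± 1.671 · 3.1664 = -29.60 ± 5.29 = (-34.89, -24.31)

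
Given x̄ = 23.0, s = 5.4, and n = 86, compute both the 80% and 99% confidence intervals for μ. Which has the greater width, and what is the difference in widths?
99% CI is wider by 1.57

df = 85
80% CI: t* = 1.292, (22.25, 23.75), width = 2 · t* · s/√n = 1.50
99% CI: t* = 2.635, (21.47, 24.53), width = 2 · t* · s/√n = 3.07

The 99% CI is wider by 3.07 - 1.50 = 1.57.
Higher confidence requires a wider interval.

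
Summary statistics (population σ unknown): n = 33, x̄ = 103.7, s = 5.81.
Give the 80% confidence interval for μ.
(102.38, 105.02)

t-interval (σ unknown):
df = n - 1 = 32
t* = 1.309 for 80% confidence

Margin of error = t* · s/√n = 1.309 · 5.81/√33 = 1.32

CI: (102.38, 105.02)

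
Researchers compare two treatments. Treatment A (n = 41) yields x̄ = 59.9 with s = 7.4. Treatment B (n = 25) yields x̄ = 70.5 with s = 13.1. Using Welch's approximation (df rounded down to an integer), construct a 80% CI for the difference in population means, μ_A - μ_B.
(-14.35, -6.85)

Difference: x̄₁ - x̄₂ = -10.60
SE = √(s₁²/n₁ + s₂²/n₂) = √(7.4²/41 + 13.1²/25) = 2.8636
df = 33.49 → 33 (Welch–Satterthwaite, rounded down)
t* = 1.308

CI: -10.60 ± 1.308 · 2.8636 = -10.60 ± 3.75 = (-14.35, -6.85)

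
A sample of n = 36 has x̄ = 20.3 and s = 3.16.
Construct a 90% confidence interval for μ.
(19.41, 21.19)

t-interval (σ unknown):
df = n - 1 = 35
t* = 1.690 for 90% confidence

Margin of error = t* · s/√n = 1.690 · 3.16/√36 = 0.89

CI: (19.41, 21.19)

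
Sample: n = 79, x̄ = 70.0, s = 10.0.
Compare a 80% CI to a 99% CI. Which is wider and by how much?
99% CI is wider by 3.03

df = 78
80% CI: t* = 1.292, (68.55, 71.45), width = 2 · t* · s/√n = 2.91
99% CI: t* = 2.640, (67.03, 72.97), width = 2 · t* · s/√n = 5.94

The 99% CI is wider by 5.94 - 2.91 = 3.03.
Higher confidence requires a wider interval.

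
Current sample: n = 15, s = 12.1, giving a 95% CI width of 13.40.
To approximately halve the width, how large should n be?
n ≈ 60

CI width ∝ 1/√n
To reduce width by factor 2, need √n to grow by 2 → need 2² = 4 times as many samples.

Current: n = 15, width = 13.40
New: n = 60, width ≈ 6.25

Width reduced by factor of 13.40/6.25 = 2.14.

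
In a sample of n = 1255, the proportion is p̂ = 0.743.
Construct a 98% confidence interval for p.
(0.714, 0.772)

Proportion CI:
SE = √(p̂(1-p̂)/n) = √(0.743 · 0.257 / 1255) = 0.01233

z* = 2.326
Margin = z* · SE = 2.326 · 0.01233 = 0.0287

CI: 0.743 ± 0.0287 = (0.714, 0.772)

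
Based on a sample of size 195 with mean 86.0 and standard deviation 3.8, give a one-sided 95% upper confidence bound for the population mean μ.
μ ≤ 86.45

Upper bound (one-sided):
t* = 1.653 (one-sided for 95%)
Upper bound = x̄ + t* · s/√n = 86.0 + 1.653 · 3.8/√195 = 86.45

We are 95% confident that μ ≤ 86.45.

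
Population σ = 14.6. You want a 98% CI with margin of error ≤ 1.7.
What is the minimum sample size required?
n ≥ 400

For margin E ≤ 1.7:
n ≥ (z* · σ / E)²
n ≥ (2.326 · 14.6 / 1.7)²
n ≥ 399.05

Minimum n = 400 (rounding up)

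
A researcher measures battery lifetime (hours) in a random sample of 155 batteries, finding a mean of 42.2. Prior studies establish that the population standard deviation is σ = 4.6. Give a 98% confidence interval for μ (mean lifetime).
(41.34, 43.06)

z-interval (σ known):
z* = 2.326 for 98% confidence

Margin of error = z* · σ/√n = 2.326 · 4.6/√155 = 0.86

CI: (42.2 - 0.86, 42.2 + 0.86) = (41.34, 43.06)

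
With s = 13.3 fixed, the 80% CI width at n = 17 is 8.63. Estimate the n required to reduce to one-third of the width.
n ≈ 153

CI width ∝ 1/√n
To reduce width by factor 3, need √n to grow by 3 → need 3² = 9 times as many samples.

Current: n = 17, width = 8.63
New: n = 153, width ≈ 2.77

Width reduced by factor of 8.63/2.77 = 3.12.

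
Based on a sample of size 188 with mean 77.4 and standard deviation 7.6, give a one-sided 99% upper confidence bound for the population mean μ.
μ ≤ 78.70

Upper bound (one-sided):
t* = 2.346 (one-sided for 99%)
Upper bound = x̄ + t* · s/√n = 77.4 + 2.346 · 7.6/√188 = 78.70

We are 99% confident that μ ≤ 78.70.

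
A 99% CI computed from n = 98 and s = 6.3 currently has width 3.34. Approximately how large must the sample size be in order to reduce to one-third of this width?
n ≈ 882

CI width ∝ 1/√n
To reduce width by factor 3, need √n to grow by 3 → need 3² = 9 times as many samples.

Current: n = 98, width = 3.34
New: n = 882, width ≈ 1.10

Width reduced by factor of 3.34/1.10 = 3.04.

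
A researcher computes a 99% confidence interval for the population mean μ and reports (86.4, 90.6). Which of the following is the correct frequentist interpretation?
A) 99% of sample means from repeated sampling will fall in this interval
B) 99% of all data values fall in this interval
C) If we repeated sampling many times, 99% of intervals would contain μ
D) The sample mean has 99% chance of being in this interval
C

A) Wrong — coverage applies to intervals containing μ, not to future x̄ values.
B) Wrong — a CI is about the parameter μ, not individual data values.
C) Correct — this is the frequentist long-run coverage interpretation.
D) Wrong — x̄ is observed and sits in the interval by construction.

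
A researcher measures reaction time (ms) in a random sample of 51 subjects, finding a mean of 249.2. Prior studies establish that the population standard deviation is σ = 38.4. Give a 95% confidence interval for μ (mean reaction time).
(238.66, 259.74)

z-interval (σ known):
z* = 1.960 for 95% confidence

Margin of error = z* · σ/√n = 1.960 · 38.4/√51 = 10.54

CI: (249.2 - 10.54, 249.2 + 10.54) = (238.66, 259.74)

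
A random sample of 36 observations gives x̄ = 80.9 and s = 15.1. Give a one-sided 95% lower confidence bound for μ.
μ ≥ 76.65

Lower bound (one-sided):
t* = 1.690 (one-sided for 95%)
Lower bound = x̄ - t* · s/√n = 80.9 - 1.690 · 15.1/√36 = 76.65

We are 95% confident that μ ≥ 76.65.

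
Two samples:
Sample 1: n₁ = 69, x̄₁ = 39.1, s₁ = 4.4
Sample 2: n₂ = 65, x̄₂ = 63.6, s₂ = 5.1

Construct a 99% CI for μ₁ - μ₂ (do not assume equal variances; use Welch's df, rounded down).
(-26.66, -22.34)

Difference: x̄₁ - x̄₂ = -24.50
SE = √(s₁²/n₁ + s₂²/n₂) = √(4.4²/69 + 5.1²/65) = 0.8251
df = 126.62 → 126 (Welch–Satterthwaite, rounded down)
t* = 2.615

CI: -24.50 ± 2.615 · 0.8251 = -24.50 ± 2.16 = (-26.66, -22.34)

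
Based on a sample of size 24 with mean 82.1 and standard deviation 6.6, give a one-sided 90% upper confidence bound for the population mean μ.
μ ≤ 83.88

Upper bound (one-sided):
t* = 1.319 (one-sided for 90%)
Upper bound = x̄ + t* · s/√n = 82.1 + 1.319 · 6.6/√24 = 83.88

We are 90% confident that μ ≤ 83.88.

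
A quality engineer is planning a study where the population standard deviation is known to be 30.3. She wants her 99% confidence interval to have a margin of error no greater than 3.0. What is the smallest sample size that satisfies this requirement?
n ≥ 677

For margin E ≤ 3.0:
n ≥ (z* · σ / E)²
n ≥ (2.576 · 30.3 / 3.0)²
n ≥ 676.92

Minimum n = 677 (rounding up)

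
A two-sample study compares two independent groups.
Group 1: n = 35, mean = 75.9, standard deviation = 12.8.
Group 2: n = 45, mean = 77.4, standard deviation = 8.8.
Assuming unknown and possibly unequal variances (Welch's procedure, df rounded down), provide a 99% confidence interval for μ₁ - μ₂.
(-8.24, 5.24)

Difference: x̄₁ - x̄₂ = -1.50
SE = √(s₁²/n₁ + s₂²/n₂) = √(12.8²/35 + 8.8²/45) = 2.5302
df = 57.58 → 57 (Welch–Satterthwaite, rounded down)
t* = 2.665

CI: -1.50 ± 2.665 · 2.5302 = -1.50 ± 6.74 = (-8.24, 5.24)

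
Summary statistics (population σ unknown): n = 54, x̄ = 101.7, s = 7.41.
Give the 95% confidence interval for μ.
(99.68, 103.72)

t-interval (σ unknown):
df = n - 1 = 53
t* = 2.006 for 95% confidence

Margin of error = t* · s/√n = 2.006 · 7.41/√54 = 2.02

CI: (99.68, 103.72)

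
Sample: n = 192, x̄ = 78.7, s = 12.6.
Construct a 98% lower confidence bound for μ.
μ ≥ 76.82

Lower bound (one-sided):
t* = 2.068 (one-sided for 98%)
Lower bound = x̄ - t* · s/√n = 78.7 - 2.068 · 12.6/√192 = 76.82

We are 98% confident that μ ≥ 76.82.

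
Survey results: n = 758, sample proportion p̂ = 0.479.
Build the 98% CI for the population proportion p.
(0.437, 0.521)

Proportion CI:
SE = √(p̂(1-p̂)/n) = √(0.479 · 0.521 / 758) = 0.01814

z* = 2.326
Margin = z* · SE = 2.326 · 0.01814 = 0.0422

CI: 0.479 ± 0.0422 = (0.437, 0.521)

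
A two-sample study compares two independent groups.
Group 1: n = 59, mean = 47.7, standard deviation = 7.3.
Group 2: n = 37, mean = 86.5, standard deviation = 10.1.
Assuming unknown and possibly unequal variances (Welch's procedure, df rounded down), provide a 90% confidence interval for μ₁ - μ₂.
(-42.00, -35.60)

Difference: x̄₁ - x̄₂ = -38.80
SE = √(s₁²/n₁ + s₂²/n₂) = √(7.3²/59 + 10.1²/37) = 1.9132
df = 59.49 → 59 (Welch–Satterthwaite, rounded down)
t* = 1.671

CI: -38.80 ± 1.671 · 1.9132 = -38.80 ± 3.20 = (-42.00, -35.60)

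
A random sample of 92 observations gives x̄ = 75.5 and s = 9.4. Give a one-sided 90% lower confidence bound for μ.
μ ≥ 74.23

Lower bound (one-sided):
t* = 1.291 (one-sided for 90%)
Lower bound = x̄ - t* · s/√n = 75.5 - 1.291 · 9.4/√92 = 74.23

We are 90% confident that μ ≥ 74.23.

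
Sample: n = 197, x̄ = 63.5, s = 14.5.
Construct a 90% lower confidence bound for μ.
μ ≥ 62.17

Lower bound (one-sided):
t* = 1.286 (one-sided for 90%)
Lower bound = x̄ - t* · s/√n = 63.5 - 1.286 · 14.5/√197 = 62.17

We are 90% confident that μ ≥ 62.17.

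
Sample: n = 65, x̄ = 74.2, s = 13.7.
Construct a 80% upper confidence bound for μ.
μ ≤ 75.64

Upper bound (one-sided):
t* = 0.847 (one-sided for 80%)
Upper bound = x̄ + t* · s/√n = 74.2 + 0.847 · 13.7/√65 = 75.64

We are 80% confident that μ ≤ 75.64.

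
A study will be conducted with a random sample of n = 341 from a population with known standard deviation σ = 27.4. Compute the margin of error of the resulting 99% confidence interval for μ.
Margin of error = 3.82

Margin of error = z* · σ/√n
= 2.576 · 27.4/√341
= 2.576 · 27.4/18.4662
= 3.82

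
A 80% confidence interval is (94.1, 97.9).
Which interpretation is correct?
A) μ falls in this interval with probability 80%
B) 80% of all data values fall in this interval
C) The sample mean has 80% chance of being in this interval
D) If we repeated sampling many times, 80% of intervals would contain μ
D

A) Wrong — μ is fixed; the randomness lives in the interval, not in μ.
B) Wrong — a CI is about the parameter μ, not individual data values.
C) Wrong — x̄ is observed and sits in the interval by construction.
D) Correct — this is the frequentist long-run coverage interpretation.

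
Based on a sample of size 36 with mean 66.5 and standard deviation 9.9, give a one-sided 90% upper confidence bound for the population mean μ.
μ ≤ 68.65

Upper bound (one-sided):
t* = 1.306 (one-sided for 90%)
Upper bound = x̄ + t* · s/√n = 66.5 + 1.306 · 9.9/√36 = 68.65

We are 90% confident that μ ≤ 68.65.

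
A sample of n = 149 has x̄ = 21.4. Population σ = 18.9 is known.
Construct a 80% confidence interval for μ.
(19.42, 23.38)

z-interval (σ known):
z* = 1.282 for 80% confidence

Margin of error = z* · σ/√n = 1.282 · 18.9/√149 = 1.98

CI: (21.4 - 1.98, 21.4 + 1.98) = (19.42, 23.38)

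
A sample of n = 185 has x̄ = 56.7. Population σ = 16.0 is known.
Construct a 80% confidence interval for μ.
(55.19, 58.21)

z-interval (σ known):
z* = 1.282 for 80% confidence

Margin of error = z* · σ/√n = 1.282 · 16.0/√185 = 1.51

CI: (56.7 - 1.51, 56.7 + 1.51) = (55.19, 58.21)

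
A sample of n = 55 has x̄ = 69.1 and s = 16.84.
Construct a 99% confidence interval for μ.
(63.04, 75.16)

t-interval (σ unknown):
df = n - 1 = 54
t* = 2.670 for 99% confidence

Margin of error = t* · s/√n = 2.670 · 16.84/√55 = 6.06

CI: (63.04, 75.16)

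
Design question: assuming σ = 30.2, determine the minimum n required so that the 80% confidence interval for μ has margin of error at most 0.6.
n ≥ 4164

For margin E ≤ 0.6:
n ≥ (z* · σ / E)²
n ≥ (1.282 · 30.2 / 0.6)²
n ≥ 4163.78

Minimum n = 4164 (rounding up)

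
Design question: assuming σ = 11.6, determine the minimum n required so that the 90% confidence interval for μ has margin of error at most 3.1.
n ≥ 38

For margin E ≤ 3.1:
n ≥ (z* · σ / E)²
n ≥ (1.645 · 11.6 / 3.1)²
n ≥ 37.89

Minimum n = 38 (rounding up)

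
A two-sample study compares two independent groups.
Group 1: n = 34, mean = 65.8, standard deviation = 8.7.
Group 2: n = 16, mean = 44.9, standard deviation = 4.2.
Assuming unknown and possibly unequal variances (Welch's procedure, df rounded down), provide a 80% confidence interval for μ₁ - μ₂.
(18.53, 23.27)

Difference: x̄₁ - x̄₂ = 20.90
SE = √(s₁²/n₁ + s₂²/n₂) = √(8.7²/34 + 4.2²/16) = 1.8245
df = 47.92 → 47 (Welch–Satterthwaite, rounded down)
t* = 1.300

CI: 20.90 ± 1.300 · 1.8245 = 20.90 ± 2.37 = (18.53, 23.27)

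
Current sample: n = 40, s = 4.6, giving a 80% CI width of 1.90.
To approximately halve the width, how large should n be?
n ≈ 160

CI width ∝ 1/√n
To reduce width by factor 2, need √n to grow by 2 → need 2² = 4 times as many samples.

Current: n = 40, width = 1.90
New: n = 160, width ≈ 0.94

Width reduced by factor of 1.90/0.94 = 2.02.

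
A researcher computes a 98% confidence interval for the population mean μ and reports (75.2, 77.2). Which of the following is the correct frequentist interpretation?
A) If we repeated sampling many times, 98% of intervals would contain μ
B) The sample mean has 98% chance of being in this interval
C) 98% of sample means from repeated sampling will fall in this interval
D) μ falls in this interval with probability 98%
A

A) Correct — this is the frequentist long-run coverage interpretation.
B) Wrong — x̄ is observed and sits in the interval by construction.
C) Wrong — coverage applies to intervals containing μ, not to future x̄ values.
D) Wrong — μ is fixed; the randomness lives in the interval, not in μ.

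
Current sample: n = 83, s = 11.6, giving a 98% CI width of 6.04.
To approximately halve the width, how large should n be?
n ≈ 332

CI width ∝ 1/√n
To reduce width by factor 2, need √n to grow by 2 → need 2² = 4 times as many samples.

Current: n = 83, width = 6.04
New: n = 332, width ≈ 2.98

Width reduced by factor of 6.04/2.98 = 2.03.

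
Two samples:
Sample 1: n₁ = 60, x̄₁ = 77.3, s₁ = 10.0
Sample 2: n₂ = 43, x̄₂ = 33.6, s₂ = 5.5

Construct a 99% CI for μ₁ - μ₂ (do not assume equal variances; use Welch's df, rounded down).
(39.65, 47.75)

Difference: x̄₁ - x̄₂ = 43.70
SE = √(s₁²/n₁ + s₂²/n₂) = √(10.0²/60 + 5.5²/43) = 1.5395
df = 95.43 → 95 (Welch–Satterthwaite, rounded down)
t* = 2.629

CI: 43.70 ± 2.629 · 1.5395 = 43.70 ± 4.05 = (39.65, 47.75)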